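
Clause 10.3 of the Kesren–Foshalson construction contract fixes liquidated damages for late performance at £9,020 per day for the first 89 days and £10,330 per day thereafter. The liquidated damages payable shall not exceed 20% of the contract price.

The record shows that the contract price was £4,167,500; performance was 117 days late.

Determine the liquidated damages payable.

£833,500

First 89 days: 89 × £9,020 = £802,780
Remaining days: (117 − 89) × £10,330 = £289,240
Accrued per-day damages: £802,780 + £289,240 = £1,092,020
Cap: 20% of £4,167,500 = £833,500
Cap at £833,500: £1,092,020 exceeds the cap → £833,500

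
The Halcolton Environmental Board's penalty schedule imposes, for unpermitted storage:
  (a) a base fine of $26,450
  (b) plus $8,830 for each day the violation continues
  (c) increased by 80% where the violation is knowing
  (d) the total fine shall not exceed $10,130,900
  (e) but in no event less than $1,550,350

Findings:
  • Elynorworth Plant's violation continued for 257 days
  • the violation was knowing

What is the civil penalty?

Per-day component: 257 × $8,830 = $2,269,310
Base plus per-day: $26,450 + $2,269,310 = $2,295,760
Enhancement: 80% of $2,295,760 = $1,836,608
Enhanced fine: $2,295,760 + $1,836,608 = $4,132,368
Cap at $10,130,900: $4,132,368 is within the cap, no reduction.
Minimum $1,550,350: $4,132,368 meets the minimum, no increase.

$4,132,368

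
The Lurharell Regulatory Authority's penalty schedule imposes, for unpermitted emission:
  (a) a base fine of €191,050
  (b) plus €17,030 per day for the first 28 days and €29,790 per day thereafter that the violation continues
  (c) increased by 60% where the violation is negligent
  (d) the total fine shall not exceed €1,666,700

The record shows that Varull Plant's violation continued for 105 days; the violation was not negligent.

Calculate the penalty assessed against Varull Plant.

€1,666,700

First 28 days: 28 × €17,030 = €476,840
Remaining days: (105 − 28) × €29,790 = €2,293,830
Per-day component: €476,840 + €2,293,830 = €2,770,670
Base plus per-day: €191,050 + €2,770,670 = €2,961,720
The violation was not negligent: no 60% increase.
Cap at €1,666,700: €2,961,720 exceeds the cap → €1,666,700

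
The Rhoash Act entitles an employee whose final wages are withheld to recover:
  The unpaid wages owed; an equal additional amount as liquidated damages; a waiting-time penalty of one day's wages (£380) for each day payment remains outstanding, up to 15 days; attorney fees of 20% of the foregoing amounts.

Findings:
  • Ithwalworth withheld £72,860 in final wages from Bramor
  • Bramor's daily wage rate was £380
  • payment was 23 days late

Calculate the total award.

£181,704

Liquidated damages (equal amount): £72,860
Penalty days: min(23, 15) = 15
Waiting-time penalty: 15 × £380 = £5,700
Subtotal: £72,860 + £72,860 + £5,700 = £151,420
Attorney fees: 20% of £151,420 = £30,284
Total award: £151,420 + £30,284 = £181,704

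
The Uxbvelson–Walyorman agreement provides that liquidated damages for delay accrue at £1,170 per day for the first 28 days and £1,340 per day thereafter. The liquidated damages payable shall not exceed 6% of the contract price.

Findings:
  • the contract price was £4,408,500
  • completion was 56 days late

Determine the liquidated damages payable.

£70,280

First 28 days: 28 × £1,170 = £32,760
Remaining days: (56 − 28) × £1,340 = £37,520
Accrued per-day damages: £32,760 + £37,520 = £70,280
Cap: 6% of £4,408,500 = £264,510
Cap at £264,510: £70,280 is within the cap, no reduction.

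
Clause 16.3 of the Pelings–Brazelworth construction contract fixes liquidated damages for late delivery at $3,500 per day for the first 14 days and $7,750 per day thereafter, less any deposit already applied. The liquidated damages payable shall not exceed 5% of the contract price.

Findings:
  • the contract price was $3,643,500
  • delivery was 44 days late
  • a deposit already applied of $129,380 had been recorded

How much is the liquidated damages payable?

$152,120

First 14 days: 14 × $3,500 = $49,000
Remaining days: (44 − 14) × $7,750 = $232,500
Accrued per-day damages: $49,000 + $232,500 = $281,500
Less deposit already applied: $281,500 − $129,380 = $152,120
Cap: 5% of $3,643,500 = $182,175
Cap at $182,175: $152,120 is within the cap, no reduction.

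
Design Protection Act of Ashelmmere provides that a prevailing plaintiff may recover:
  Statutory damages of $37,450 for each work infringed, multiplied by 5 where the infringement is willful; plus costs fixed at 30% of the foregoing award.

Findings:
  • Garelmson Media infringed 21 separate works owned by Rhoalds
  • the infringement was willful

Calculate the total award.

$5,111,925

Statutory damages: 21 × $37,450 = $786,450
Multiplied by 5: 5 × $786,450 = $3,932,250
Costs: 30% of $3,932,250 = $1,179,675
Award plus costs: $3,932,250 + $1,179,675 = $5,111,925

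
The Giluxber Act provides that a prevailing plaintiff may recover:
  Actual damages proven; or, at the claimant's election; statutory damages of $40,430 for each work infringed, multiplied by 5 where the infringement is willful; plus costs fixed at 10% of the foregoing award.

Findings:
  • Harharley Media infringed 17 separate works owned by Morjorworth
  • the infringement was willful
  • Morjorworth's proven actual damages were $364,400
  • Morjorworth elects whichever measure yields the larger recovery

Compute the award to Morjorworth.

Statutory damages: 17 × $40,430 = $687,310
Multiplied by 5: 5 × $687,310 = $3,436,550
Greater of actual damages ($364,400) or enhanced statutory damages ($3,436,550): $3,436,550
Costs: 10% of $3,436,550 = $343,655
Award plus costs: $3,436,550 + $343,655 = $3,780,205

$3,780,205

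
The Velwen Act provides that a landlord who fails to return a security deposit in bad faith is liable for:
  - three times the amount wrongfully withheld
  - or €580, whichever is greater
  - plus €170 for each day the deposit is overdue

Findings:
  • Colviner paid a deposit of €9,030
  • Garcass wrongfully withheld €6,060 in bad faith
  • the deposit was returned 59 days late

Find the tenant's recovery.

Trebled: 3 × €6,060 = €18,180
Minimum €580: €18,180 meets the minimum, no increase.
Late-return penalty: 59 × €170 = €10,030
Damages plus late penalty: €18,180 + €10,030 = €28,210

€28,210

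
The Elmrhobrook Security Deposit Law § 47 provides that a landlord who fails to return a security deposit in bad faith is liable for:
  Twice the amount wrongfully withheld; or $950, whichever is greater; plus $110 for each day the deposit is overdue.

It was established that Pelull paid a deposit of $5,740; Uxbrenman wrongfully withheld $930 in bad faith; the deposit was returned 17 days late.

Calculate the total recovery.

Doubled: 2 × $930 = $1,860
Minimum $950: $1,860 meets the minimum, no increase.
Late-return penalty: 17 × $110 = $1,870
Damages plus late penalty: $1,860 + $1,870 = $3,730

$3,730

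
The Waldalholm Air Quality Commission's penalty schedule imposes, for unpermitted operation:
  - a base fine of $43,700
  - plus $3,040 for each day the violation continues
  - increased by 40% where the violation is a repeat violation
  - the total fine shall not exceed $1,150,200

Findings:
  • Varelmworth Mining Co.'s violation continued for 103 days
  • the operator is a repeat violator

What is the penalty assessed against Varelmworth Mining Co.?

$499,548

Per-day component: 103 × $3,040 = $313,120
Base plus per-day: $43,700 + $313,120 = $356,820
Enhancement: 40% of $356,820 = $142,728
Enhanced fine: $356,820 + $142,728 = $499,548
Cap at $1,150,200: $499,548 is within the cap, no reduction.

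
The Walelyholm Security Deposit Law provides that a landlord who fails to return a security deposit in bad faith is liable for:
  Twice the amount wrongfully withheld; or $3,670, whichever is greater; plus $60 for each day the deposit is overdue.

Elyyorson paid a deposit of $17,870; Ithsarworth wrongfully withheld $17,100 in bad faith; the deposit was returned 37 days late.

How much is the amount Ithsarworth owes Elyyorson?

Recovery: $36,420

Doubled: 2 × $17,100 = $34,200
Minimum $3,670: $34,200 meets the minimum, no increase.
Late-return penalty: 37 × $60 = $2,220
Damages plus late penalty: $34,200 + $2,220 = $36,420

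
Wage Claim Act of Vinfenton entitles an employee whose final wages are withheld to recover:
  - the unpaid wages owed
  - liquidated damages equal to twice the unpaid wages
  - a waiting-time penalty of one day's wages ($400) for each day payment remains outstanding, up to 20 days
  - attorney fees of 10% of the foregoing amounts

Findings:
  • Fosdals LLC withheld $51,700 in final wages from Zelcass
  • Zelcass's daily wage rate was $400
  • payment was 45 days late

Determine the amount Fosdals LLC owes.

$179,410

Doubled: 2 × $51,700 = $103,400
Penalty days: min(45, 20) = 20
Waiting-time penalty: 20 × $400 = $8,000
Subtotal: $51,700 + $103,400 + $8,000 = $163,100
Attorney fees: 10% of $163,100 = $16,310
Total award: $163,100 + $16,310 = $179,410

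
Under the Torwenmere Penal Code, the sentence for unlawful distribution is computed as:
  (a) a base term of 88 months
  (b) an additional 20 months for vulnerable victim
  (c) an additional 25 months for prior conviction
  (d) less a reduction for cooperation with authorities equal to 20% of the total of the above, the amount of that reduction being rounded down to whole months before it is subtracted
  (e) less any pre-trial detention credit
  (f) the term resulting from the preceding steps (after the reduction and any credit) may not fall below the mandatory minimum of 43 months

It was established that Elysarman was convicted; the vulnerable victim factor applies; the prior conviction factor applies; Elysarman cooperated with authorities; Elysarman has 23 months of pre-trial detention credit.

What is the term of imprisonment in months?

Vulnerable victim enhancement: +20 months
Prior conviction enhancement: +25 months
Adjusted term: 88 months + 20 months + 25 months = 133 months
Cooperation with authorities reduction: 20% of 133 months = 26 months (rounded down)
After reduction: 133 − 26 = 107 months
Less pre-trial detention credit: 107 months − 23 months = 84 months
Minimum 43 months: 84 months meets the minimum, no increase.

Sentence: 84 months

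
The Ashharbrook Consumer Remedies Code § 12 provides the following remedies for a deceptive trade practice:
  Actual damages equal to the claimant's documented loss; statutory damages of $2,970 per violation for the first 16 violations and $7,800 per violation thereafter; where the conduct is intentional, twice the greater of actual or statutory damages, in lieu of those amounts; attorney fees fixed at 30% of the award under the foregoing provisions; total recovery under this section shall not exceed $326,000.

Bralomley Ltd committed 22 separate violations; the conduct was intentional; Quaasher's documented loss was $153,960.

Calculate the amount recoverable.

$326,000

First 16 violations: 16 × $2,970 = $47,520
Remaining violations: (22 − 16) × $7,800 = $46,800
Statutory damages: $47,520 + $46,800 = $94,320
Greater of actual damages ($153,960) or statutory damages ($94,320): $153,960
Doubled: 2 × $153,960 = $307,920
Attorney fees: 30% of $307,920 = $92,376
Total before cap: $307,920 + $92,376 = $400,296
Cap at $326,000: $400,296 exceeds the cap → $326,000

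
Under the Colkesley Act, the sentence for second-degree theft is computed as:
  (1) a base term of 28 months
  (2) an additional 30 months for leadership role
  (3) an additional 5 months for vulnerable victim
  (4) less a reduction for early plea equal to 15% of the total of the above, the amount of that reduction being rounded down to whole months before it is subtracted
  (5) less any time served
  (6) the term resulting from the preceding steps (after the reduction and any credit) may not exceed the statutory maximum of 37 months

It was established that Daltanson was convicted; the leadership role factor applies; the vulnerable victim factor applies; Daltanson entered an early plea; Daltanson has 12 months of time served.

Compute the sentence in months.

Leadership role enhancement: +30 months
Vulnerable victim enhancement: +5 months
Adjusted term: 28 months + 30 months + 5 months = 63 months
Early plea reduction: 15% of 63 months = 9 months (rounded down)
After reduction: 63 − 9 = 54 months
Less time served: 54 months − 12 months = 42 months
Cap at 37 months: 42 months exceeds the cap → 37 months

37 months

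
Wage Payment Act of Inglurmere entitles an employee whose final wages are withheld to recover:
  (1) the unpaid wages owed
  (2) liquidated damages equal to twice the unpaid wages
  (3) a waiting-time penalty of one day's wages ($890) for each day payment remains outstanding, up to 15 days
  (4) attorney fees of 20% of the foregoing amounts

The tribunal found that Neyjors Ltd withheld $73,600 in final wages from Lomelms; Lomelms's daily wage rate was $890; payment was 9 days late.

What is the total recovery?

$274,572

Doubled: 2 × $73,600 = $147,200
Penalty days: min(9, 15) = 9
Waiting-time penalty: 9 × $890 = $8,010
Subtotal: $73,600 + $147,200 + $8,010 = $228,810
Attorney fees: 20% of $228,810 = $45,762
Total award: $228,810 + $45,762 = $274,572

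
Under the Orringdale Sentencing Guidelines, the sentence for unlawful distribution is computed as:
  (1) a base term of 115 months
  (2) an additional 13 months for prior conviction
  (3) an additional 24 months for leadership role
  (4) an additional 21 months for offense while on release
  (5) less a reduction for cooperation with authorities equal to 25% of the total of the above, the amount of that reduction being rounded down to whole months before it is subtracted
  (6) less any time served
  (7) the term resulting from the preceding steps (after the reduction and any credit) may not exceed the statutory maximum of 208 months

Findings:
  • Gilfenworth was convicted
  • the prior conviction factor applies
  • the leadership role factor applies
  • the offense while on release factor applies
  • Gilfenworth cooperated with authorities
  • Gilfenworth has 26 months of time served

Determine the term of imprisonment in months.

Sentence: 104 months

Prior conviction enhancement: +13 months
Leadership role enhancement: +24 months
Offense while on release enhancement: +21 months
Adjusted term: 115 months + 13 months + 24 months + 21 months = 173 months
Cooperation with authorities reduction: 25% of 173 months = 43 months (rounded down)
After reduction: 173 − 43 = 130 months
Less time served: 130 months − 26 months = 104 months
Cap at 208 months: 104 months is within the cap, no reduction.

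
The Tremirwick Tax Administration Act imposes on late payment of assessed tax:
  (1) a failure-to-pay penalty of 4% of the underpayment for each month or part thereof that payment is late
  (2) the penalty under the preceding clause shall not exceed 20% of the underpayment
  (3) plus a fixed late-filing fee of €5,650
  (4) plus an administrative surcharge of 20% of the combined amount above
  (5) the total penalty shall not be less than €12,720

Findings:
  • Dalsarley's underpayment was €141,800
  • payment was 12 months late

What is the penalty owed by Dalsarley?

€40,812

Accrued rate: 4% × 12 = 48%, capped at 20% → 20%
Failure-to-pay penalty: 20% of €141,800 = €28,360
Penalty before surcharge: €28,360 + €5,650 = €34,010
Administrative surcharge: 20% of €34,010 = €6,802
Total penalty: €34,010 + €6,802 = €40,812
Minimum €12,720: €40,812 meets the minimum, no increase.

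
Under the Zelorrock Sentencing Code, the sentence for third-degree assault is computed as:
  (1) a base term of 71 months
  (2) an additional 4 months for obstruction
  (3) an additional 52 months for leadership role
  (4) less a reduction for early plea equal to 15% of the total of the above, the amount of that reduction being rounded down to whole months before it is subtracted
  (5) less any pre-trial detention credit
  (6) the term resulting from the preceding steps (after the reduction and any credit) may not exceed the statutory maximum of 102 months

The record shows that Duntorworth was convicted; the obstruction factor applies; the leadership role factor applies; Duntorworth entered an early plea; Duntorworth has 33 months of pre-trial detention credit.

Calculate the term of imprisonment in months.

75 months

Obstruction enhancement: +4 months
Leadership role enhancement: +52 months
Adjusted term: 71 months + 4 months + 52 months = 127 months
Early plea reduction: 15% of 127 months = 19 months (rounded down)
After reduction: 127 − 19 = 108 months
Less pre-trial detention credit: 108 months − 33 months = 75 months
Cap at 102 months: 75 months is within the cap, no reduction.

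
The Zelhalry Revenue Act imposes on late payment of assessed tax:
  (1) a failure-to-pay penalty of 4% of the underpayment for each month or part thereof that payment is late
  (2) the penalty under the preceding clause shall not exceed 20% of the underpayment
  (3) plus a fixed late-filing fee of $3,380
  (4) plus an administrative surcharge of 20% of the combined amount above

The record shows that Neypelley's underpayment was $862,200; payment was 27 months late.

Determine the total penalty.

$210,984

Accrued rate: 4% × 27 = 108%, capped at 20% → 20%
Failure-to-pay penalty: 20% of $862,200 = $172,440
Penalty before surcharge: $172,440 + $3,380 = $175,820
Administrative surcharge: 20% of $175,820 = $35,164
Total penalty: $175,820 + $35,164 = $210,984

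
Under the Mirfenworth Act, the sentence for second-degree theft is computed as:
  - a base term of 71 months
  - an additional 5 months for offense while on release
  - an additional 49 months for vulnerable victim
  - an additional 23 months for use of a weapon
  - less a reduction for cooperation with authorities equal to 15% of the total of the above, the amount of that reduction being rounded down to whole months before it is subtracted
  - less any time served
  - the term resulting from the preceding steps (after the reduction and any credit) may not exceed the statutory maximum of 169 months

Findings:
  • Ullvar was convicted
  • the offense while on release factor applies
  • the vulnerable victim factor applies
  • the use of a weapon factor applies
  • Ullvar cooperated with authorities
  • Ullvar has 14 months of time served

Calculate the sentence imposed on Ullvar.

112 months

Offense while on release enhancement: +5 months
Vulnerable victim enhancement: +49 months
Use of a weapon enhancement: +23 months
Adjusted term: 71 months + 5 months + 49 months + 23 months = 148 months
Cooperation with authorities reduction: 15% of 148 months = 22 months (rounded down)
After reduction: 148 − 22 = 126 months
Less time served: 126 months − 14 months = 112 months
Cap at 169 months: 112 months is within the cap, no reduction.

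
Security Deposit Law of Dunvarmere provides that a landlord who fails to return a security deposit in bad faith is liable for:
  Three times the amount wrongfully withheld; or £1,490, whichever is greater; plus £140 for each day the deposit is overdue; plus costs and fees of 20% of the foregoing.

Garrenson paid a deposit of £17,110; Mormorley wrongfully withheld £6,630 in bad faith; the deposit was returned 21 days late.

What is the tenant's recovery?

£27,396

Trebled: 3 × £6,630 = £19,890
Minimum £1,490: £19,890 meets the minimum, no increase.
Late-return penalty: 21 × £140 = £2,940
Damages plus late penalty: £19,890 + £2,940 = £22,830
Costs and fees: 20% of £22,830 = £4,566
Total recovery: £22,830 + £4,566 = £27,396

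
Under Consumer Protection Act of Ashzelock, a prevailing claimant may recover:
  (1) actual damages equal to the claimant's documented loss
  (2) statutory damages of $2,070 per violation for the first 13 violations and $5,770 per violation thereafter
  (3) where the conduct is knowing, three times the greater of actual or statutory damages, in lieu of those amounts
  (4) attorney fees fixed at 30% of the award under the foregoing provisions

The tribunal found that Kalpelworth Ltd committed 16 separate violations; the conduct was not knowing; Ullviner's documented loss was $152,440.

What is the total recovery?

First 13 violations: 13 × $2,070 = $26,910
Remaining violations: (16 − 13) × $5,770 = $17,310
Statutory damages: $26,910 + $17,310 = $44,220
Conduct not knowing: the in-lieu enhancement does not apply.
Actual plus statutory damages: $152,440 + $44,220 = $196,660
Attorney fees: 30% of $196,660 = $58,998
Total recovery: $196,660 + $58,998 = $255,658

Total recovery: $255,658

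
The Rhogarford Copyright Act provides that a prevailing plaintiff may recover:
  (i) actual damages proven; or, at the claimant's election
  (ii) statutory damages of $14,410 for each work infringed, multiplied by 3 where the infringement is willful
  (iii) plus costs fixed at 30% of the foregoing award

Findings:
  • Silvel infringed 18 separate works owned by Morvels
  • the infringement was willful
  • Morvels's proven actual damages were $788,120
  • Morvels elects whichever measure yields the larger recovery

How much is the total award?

Award: $1,024,556

Statutory damages: 18 × $14,410 = $259,380
Trebled: 3 × $259,380 = $778,140
Greater of actual damages ($788,120) or enhanced statutory damages ($778,140): $788,120
Costs: 30% of $788,120 = $236,436
Award plus costs: $788,120 + $236,436 = $1,024,556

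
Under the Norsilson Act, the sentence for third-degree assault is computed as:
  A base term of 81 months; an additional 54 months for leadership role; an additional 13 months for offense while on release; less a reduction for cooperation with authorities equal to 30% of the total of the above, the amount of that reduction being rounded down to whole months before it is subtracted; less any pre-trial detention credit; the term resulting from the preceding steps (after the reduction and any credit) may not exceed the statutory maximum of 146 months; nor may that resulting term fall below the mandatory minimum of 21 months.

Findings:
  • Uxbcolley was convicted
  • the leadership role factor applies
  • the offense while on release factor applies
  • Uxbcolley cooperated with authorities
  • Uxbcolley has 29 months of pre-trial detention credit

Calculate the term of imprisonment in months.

Leadership role enhancement: +54 months
Offense while on release enhancement: +13 months
Adjusted term: 81 months + 54 months + 13 months = 148 months
Cooperation with authorities reduction: 30% of 148 months = 44 months (rounded down)
After reduction: 148 − 44 = 104 months
Less pre-trial detention credit: 104 months − 29 months = 75 months
Cap at 146 months: 75 months is within the cap, no reduction.
Minimum 21 months: 75 months meets the minimum, no increase.

Sentence: 75 months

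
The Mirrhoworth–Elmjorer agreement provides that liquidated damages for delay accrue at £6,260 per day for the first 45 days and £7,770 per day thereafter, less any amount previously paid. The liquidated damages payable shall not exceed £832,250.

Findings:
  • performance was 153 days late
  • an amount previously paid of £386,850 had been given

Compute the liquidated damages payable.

First 45 days: 45 × £6,260 = £281,700
Remaining days: (153 − 45) × £7,770 = £839,160
Accrued per-day damages: £281,700 + £839,160 = £1,120,860
Less amount previously paid: £1,120,860 − £386,850 = £734,010
Cap at £832,250: £734,010 is within the cap, no reduction.

£734,010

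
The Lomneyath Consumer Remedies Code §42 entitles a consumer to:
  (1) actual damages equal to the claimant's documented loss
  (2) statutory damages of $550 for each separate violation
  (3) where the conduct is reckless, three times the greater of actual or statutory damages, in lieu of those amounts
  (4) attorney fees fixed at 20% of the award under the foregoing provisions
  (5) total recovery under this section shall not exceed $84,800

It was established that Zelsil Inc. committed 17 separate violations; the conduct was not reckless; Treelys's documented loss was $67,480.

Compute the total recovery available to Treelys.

$84,800

Statutory damages: 17 × $550 = $9,350
Conduct not reckless: the in-lieu enhancement does not apply.
Actual plus statutory damages: $67,480 + $9,350 = $76,830
Attorney fees: 20% of $76,830 = $15,366
Total before cap: $76,830 + $15,366 = $92,196
Cap at $84,800: $92,196 exceeds the cap → $84,800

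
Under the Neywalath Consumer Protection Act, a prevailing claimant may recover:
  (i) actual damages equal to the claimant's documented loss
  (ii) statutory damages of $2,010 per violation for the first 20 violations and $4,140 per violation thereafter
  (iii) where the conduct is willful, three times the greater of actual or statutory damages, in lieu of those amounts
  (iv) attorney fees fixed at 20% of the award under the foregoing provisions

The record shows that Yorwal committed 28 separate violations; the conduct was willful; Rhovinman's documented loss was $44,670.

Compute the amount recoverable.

First 20 violations: 20 × $2,010 = $40,200
Remaining violations: (28 − 20) × $4,140 = $33,120
Statutory damages: $40,200 + $33,120 = $73,320
Greater of actual damages ($44,670) or statutory damages ($73,320): $73,320
Trebled: 3 × $73,320 = $219,960
Attorney fees: 20% of $219,960 = $43,992
Total recovery: $219,960 + $43,992 = $263,952

Total recovery: $263,952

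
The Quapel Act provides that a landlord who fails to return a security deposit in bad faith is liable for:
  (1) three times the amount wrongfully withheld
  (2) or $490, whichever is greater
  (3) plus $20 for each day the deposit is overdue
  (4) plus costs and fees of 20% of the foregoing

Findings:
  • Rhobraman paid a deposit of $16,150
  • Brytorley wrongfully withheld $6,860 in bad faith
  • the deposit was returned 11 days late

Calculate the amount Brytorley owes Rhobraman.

$24,960

Trebled: 3 × $6,860 = $20,580
Minimum $490: $20,580 meets the minimum, no increase.
Late-return penalty: 11 × $20 = $220
Damages plus late penalty: $20,580 + $220 = $20,800
Costs and fees: 20% of $20,800 = $4,160
Total recovery: $20,800 + $4,160 = $24,960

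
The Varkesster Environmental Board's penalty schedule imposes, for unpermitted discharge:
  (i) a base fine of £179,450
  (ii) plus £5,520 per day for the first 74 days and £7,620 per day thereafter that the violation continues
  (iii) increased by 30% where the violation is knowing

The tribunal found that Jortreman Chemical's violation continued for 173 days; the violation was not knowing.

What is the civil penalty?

£1,342,310

First 74 days: 74 × £5,520 = £408,480
Remaining days: (173 − 74) × £7,620 = £754,380
Per-day component: £408,480 + £754,380 = £1,162,860
Base plus per-day: £179,450 + £1,162,860 = £1,342,310
The violation was not knowing: no 30% increase.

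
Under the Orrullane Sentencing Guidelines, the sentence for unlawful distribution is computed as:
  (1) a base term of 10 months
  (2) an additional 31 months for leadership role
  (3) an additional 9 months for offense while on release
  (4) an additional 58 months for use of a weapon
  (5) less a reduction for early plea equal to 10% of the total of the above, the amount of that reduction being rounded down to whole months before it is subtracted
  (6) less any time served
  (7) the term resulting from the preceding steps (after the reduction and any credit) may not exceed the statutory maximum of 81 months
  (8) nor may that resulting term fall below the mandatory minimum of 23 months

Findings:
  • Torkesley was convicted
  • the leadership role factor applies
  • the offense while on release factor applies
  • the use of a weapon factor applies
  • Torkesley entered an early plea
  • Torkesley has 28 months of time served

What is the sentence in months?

Leadership role enhancement: +31 months
Offense while on release enhancement: +9 months
Use of a weapon enhancement: +58 months
Adjusted term: 10 months + 31 months + 9 months + 58 months = 108 months
Early plea reduction: 10% of 108 months = 10 months (rounded down)
After reduction: 108 − 10 = 98 months
Less time served: 98 months − 28 months = 70 months
Cap at 81 months: 70 months is within the cap, no reduction.
Minimum 23 months: 70 months meets the minimum, no increase.

70 months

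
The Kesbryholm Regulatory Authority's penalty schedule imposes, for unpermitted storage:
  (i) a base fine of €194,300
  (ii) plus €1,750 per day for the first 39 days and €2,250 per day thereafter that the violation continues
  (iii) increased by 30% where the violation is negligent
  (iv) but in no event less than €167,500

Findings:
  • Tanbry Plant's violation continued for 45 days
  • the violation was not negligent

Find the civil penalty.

First 39 days: 39 × €1,750 = €68,250
Remaining days: (45 − 39) × €2,250 = €13,500
Per-day component: €68,250 + €13,500 = €81,750
Base plus per-day: €194,300 + €81,750 = €276,050
The violation was not negligent: no 30% increase.
Minimum €167,500: €276,050 meets the minimum, no increase.

€276,050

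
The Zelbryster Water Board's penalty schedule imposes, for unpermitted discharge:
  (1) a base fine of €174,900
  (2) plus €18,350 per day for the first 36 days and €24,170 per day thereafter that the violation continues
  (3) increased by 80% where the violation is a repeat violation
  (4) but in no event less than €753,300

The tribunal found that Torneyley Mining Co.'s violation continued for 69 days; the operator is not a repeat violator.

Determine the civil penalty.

First 36 days: 36 × €18,350 = €660,600
Remaining days: (69 − 36) × €24,170 = €797,610
Per-day component: €660,600 + €797,610 = €1,458,210
Base plus per-day: €174,900 + €1,458,210 = €1,633,110
The operator is not a repeat violator: no 80% increase.
Minimum €753,300: €1,633,110 meets the minimum, no increase.

€1,633,110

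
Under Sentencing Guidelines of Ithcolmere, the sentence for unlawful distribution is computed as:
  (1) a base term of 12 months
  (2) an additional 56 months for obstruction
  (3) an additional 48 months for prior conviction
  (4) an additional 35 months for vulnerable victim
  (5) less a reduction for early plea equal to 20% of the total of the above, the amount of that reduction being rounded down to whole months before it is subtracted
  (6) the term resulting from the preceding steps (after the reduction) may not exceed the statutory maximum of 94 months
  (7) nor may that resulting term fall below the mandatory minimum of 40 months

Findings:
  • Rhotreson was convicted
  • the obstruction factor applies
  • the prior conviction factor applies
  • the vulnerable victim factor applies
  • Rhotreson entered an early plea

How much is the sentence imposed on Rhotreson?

Sentence: 94 months

Obstruction enhancement: +56 months
Prior conviction enhancement: +48 months
Vulnerable victim enhancement: +35 months
Adjusted term: 12 months + 56 months + 48 months + 35 months = 151 months
Early plea reduction: 20% of 151 months = 30 months (rounded down)
After reduction: 151 − 30 = 121 months
Cap at 94 months: 121 months exceeds the cap → 94 months
Minimum 40 months: 94 months meets the minimum, no increase.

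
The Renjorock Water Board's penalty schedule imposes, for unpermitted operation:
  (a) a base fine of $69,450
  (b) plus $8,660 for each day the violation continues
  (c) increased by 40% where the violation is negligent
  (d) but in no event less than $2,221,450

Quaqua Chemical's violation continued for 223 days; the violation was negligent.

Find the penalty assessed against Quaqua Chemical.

$2,800,882

Per-day component: 223 × $8,660 = $1,931,180
Base plus per-day: $69,450 + $1,931,180 = $2,000,630
Enhancement: 40% of $2,000,630 = $800,252
Enhanced fine: $2,000,630 + $800,252 = $2,800,882
Minimum $2,221,450: $2,800,882 meets the minimum, no increase.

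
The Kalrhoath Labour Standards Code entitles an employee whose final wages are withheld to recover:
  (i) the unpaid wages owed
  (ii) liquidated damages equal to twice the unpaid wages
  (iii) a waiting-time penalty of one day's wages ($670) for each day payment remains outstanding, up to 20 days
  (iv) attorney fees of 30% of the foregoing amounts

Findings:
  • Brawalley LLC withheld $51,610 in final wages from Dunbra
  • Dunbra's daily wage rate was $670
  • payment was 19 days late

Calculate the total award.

$217,828

Doubled: 2 × $51,610 = $103,220
Penalty days: min(19, 20) = 19
Waiting-time penalty: 19 × $670 = $12,730
Subtotal: $51,610 + $103,220 + $12,730 = $167,560
Attorney fees: 30% of $167,560 = $50,268
Total award: $167,560 + $50,268 = $217,828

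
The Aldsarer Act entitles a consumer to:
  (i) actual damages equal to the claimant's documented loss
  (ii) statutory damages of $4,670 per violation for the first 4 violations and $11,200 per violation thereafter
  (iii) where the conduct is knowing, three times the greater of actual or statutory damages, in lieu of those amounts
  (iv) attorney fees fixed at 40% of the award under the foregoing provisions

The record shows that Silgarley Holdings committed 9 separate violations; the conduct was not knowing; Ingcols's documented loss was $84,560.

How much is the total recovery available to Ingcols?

Total recovery: $222,936

First 4 violations: 4 × $4,670 = $18,680
Remaining violations: (9 − 4) × $11,200 = $56,000
Statutory damages: $18,680 + $56,000 = $74,680
Conduct not knowing: the in-lieu enhancement does not apply.
Actual plus statutory damages: $84,560 + $74,680 = $159,240
Attorney fees: 40% of $159,240 = $63,696
Total recovery: $159,240 + $63,696 = $222,936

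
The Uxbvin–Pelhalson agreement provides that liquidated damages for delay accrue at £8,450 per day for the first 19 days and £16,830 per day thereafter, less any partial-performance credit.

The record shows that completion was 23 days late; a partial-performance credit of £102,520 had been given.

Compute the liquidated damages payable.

First 19 days: 19 × £8,450 = £160,550
Remaining days: (23 − 19) × £16,830 = £67,320
Accrued per-day damages: £160,550 + £67,320 = £227,870
Less partial-performance credit: £227,870 − £102,520 = £125,350

Liquidated damages: £125,350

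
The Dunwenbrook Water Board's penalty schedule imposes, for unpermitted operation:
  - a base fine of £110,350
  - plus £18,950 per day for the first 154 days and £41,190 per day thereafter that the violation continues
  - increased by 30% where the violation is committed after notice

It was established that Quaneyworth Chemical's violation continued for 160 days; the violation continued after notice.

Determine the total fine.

£4,258,527

First 154 days: 154 × £18,950 = £2,918,300
Remaining days: (160 − 154) × £41,190 = £247,140
Per-day component: £2,918,300 + £247,140 = £3,165,440
Base plus per-day: £110,350 + £3,165,440 = £3,275,790
Enhancement: 30% of £3,275,790 = £982,737
Enhanced fine: £3,275,790 + £982,737 = £4,258,527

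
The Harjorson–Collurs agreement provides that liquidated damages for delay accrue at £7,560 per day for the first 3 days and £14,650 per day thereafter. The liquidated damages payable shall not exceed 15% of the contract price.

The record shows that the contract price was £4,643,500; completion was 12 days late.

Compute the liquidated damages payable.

Liquidated damages: £154,530

First 3 days: 3 × £7,560 = £22,680
Remaining days: (12 − 3) × £14,650 = £131,850
Accrued per-day damages: £22,680 + £131,850 = £154,530
Cap: 15% of £4,643,500 = £696,525
Cap at £696,525: £154,530 is within the cap, no reduction.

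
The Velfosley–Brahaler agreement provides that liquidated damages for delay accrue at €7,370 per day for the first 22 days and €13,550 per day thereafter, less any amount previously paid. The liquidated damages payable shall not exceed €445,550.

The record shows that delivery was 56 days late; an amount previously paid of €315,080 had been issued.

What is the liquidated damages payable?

€307,760

First 22 days: 22 × €7,370 = €162,140
Remaining days: (56 − 22) × €13,550 = €460,700
Accrued per-day damages: €162,140 + €460,700 = €622,840
Less amount previously paid: €622,840 − €315,080 = €307,760
Cap at €445,550: €307,760 is within the cap, no reduction.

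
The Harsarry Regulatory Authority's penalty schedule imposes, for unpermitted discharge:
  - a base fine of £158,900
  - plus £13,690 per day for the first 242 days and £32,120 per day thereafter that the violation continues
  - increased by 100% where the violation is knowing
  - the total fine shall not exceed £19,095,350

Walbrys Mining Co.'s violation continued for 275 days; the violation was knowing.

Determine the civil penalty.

First 242 days: 242 × £13,690 = £3,312,980
Remaining days: (275 − 242) × £32,120 = £1,059,960
Per-day component: £3,312,980 + £1,059,960 = £4,372,940
Base plus per-day: £158,900 + £4,372,940 = £4,531,840
Enhancement: 100% of £4,531,840 = £4,531,840
Enhanced fine: £4,531,840 + £4,531,840 = £9,063,680
Cap at £19,095,350: £9,063,680 is within the cap, no reduction.

£9,063,680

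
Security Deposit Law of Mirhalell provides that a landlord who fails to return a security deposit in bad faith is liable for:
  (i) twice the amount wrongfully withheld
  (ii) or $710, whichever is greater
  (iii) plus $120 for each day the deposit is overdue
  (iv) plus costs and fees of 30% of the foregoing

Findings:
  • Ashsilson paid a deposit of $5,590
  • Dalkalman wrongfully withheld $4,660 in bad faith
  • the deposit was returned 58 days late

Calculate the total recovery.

Doubled: 2 × $4,660 = $9,320
Minimum $710: $9,320 meets the minimum, no increase.
Late-return penalty: 58 × $120 = $6,960
Damages plus late penalty: $9,320 + $6,960 = $16,280
Costs and fees: 30% of $16,280 = $4,884
Total recovery: $16,280 + $4,884 = $21,164

$21,164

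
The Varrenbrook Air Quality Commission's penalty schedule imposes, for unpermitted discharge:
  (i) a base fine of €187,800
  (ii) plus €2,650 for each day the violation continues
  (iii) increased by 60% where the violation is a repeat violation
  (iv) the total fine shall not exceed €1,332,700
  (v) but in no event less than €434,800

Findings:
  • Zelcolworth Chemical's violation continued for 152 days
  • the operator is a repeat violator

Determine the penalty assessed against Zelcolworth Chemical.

Civil penalty: €944,960

Per-day component: 152 × €2,650 = €402,800
Base plus per-day: €187,800 + €402,800 = €590,600
Enhancement: 60% of €590,600 = €354,360
Enhanced fine: €590,600 + €354,360 = €944,960
Cap at €1,332,700: €944,960 is within the cap, no reduction.
Minimum €434,800: €944,960 meets the minimum, no increase.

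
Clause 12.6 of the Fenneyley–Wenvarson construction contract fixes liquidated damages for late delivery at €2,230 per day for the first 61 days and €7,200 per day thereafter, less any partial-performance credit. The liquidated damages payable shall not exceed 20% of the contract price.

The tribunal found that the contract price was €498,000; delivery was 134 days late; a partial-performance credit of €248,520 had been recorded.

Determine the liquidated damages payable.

First 61 days: 61 × €2,230 = €136,030
Remaining days: (134 − 61) × €7,200 = €525,600
Accrued per-day damages: €136,030 + €525,600 = €661,630
Less partial-performance credit: €661,630 − €248,520 = €413,110
Cap: 20% of €498,000 = €99,600
Cap at €99,600: €413,110 exceeds the cap → €99,600

€99,600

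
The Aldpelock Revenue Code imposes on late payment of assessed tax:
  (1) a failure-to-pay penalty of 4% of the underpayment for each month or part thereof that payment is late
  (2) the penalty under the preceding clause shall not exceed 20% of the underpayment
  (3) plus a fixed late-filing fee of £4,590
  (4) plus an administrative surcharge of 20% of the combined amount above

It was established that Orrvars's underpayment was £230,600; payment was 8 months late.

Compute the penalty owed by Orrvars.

Accrued rate: 4% × 8 = 32%, capped at 20% → 20%
Failure-to-pay penalty: 20% of £230,600 = £46,120
Penalty before surcharge: £46,120 + £4,590 = £50,710
Administrative surcharge: 20% of £50,710 = £10,142
Total penalty: £50,710 + £10,142 = £60,852

£60,852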